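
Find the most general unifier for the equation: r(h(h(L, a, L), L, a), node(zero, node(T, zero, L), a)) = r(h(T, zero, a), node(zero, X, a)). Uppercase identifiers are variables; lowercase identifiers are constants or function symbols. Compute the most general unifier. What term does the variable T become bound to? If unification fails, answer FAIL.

h(zero, a, zero)

Decompose r/2: h(h(L, a, L), L, a) = h(T, zero, a),  node(zero, node(T, zero, L), a) = node(zero, X, a).
Decompose h/3: h(L, a, L) = T,  L = zero,  a = a.
Bind T := h(L, a, L); substituting into the one remaining equation that mentions T gives: node(zero, node(h(L, a, L), zero, L), a) = node(zero, X, a).
Bind L := zero; substituting into the one remaining equation that mentions L gives: node(zero, node(h(zero, a, zero), zero, zero), a) = node(zero, X, a). Substituting into the earlier binding gives T := h(zero, a, zero).
Delete trivial equation a = a.
Decompose node/3: zero = zero,  node(h(zero, a, zero), zero, zero) = X,  a = a.
Delete trivial equation zero = zero.
Bind X := node(h(zero, a, zero), zero, zero); no other remaining equation mentions X.
Delete trivial equation a = a.
MGU = { T ↦ h(zero, a, zero), L ↦ zero, X ↦ node(h(zero, a, zero), zero, zero) }, so T ↦ h(zero, a, zero).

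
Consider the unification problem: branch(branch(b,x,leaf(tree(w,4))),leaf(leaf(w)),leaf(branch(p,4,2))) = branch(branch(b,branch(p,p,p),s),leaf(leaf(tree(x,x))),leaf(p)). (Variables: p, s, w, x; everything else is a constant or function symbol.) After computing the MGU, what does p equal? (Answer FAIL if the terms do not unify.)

Decompose branch/3: branch(b,x,leaf(tree(w,4))) = branch(b,branch(p,p,p),s),  leaf(leaf(w)) = leaf(leaf(tree(x,x))),  leaf(branch(p,4,2)) = leaf(p).
Decompose branch/3: b = b,  x = branch(p,p,p),  leaf(tree(w,4)) = s.
Delete trivial equation b = b.
Bind x := branch(p,p,p); substituting into the one remaining equation that mentions x gives: leaf(leaf(w)) = leaf(leaf(tree(branch(p,p,p),branch(p,p,p)))).
Bind s := leaf(tree(w,4)); no other remaining equation mentions s.
Decompose leaf/1: leaf(w) = leaf(tree(branch(p,p,p),branch(p,p,p))).
Decompose leaf/1: w = tree(branch(p,p,p),branch(p,p,p)).
Bind w := tree(branch(p,p,p),branch(p,p,p)); no other remaining equation mentions w. Substituting into the earlier binding gives s := leaf(tree(tree(branch(p,p,p),branch(p,p,p)),4)).
Decompose leaf/1: branch(p,4,2) = p.
Occurs check fails: p occurs in branch(p,4,2); the equation p = branch(p,4,2) has no finite solution.

FAIL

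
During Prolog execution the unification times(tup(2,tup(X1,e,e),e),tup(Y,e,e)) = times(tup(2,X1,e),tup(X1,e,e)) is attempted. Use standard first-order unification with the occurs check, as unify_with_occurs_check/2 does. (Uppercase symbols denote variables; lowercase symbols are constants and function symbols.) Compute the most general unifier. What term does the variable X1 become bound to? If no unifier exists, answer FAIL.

Decompose times/2: tup(2,tup(X1,e,e),e) = tup(2,X1,e),  tup(Y,e,e) = tup(X1,e,e).
Decompose tup/3: 2 = 2,  tup(X1,e,e) = X1,  e = e.
Delete trivial equation 2 = 2.
Occurs check fails: X1 occurs in tup(X1,e,e); the equation X1 = tup(X1,e,e) has no finite solution.

FAIL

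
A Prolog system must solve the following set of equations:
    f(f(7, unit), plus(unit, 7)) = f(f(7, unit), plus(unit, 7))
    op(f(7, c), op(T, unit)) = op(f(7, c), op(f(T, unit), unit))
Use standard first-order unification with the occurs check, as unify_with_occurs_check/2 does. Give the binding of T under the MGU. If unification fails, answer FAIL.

Delete trivial equation f(f(7, unit), plus(unit, 7)) = f(f(7, unit), plus(unit, 7)).
Decompose op/2: f(7, c) = f(7, c),  op(T, unit) = op(f(T, unit), unit).
Delete trivial equation f(7, c) = f(7, c).
Decompose op/2: T = f(T, unit),  unit = unit.
Occurs check fails: T occurs in f(T, unit); the equation T = f(T, unit) has no finite solution.

FAIL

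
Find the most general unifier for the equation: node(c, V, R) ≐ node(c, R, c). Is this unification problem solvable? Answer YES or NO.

Decompose node/3: c ≐ c,  V ≐ R,  R ≐ c.
Delete trivial equation c ≐ c.
Bind V := R; no other remaining equation mentions V.
Bind R := c. Substituting into the earlier binding gives V := c.
No equations remain and no clash or occurs-check failure arose, so a unifier exists.

YES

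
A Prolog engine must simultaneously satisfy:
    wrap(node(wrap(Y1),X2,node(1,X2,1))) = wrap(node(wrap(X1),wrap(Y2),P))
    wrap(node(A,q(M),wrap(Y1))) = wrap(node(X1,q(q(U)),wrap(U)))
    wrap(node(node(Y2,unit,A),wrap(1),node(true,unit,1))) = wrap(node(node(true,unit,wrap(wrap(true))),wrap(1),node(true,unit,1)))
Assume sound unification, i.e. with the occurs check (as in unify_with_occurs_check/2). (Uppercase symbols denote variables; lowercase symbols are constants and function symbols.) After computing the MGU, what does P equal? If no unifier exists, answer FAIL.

node(1,wrap(true),1)

Decompose wrap/1: node(wrap(Y1),X2,node(1,X2,1)) = node(wrap(X1),wrap(Y2),P).
Decompose node/3: wrap(Y1) = wrap(X1),  X2 = wrap(Y2),  node(1,X2,1) = P.
Decompose wrap/1: Y1 = X1.
Bind Y1 := X1; substituting into the one remaining equation that mentions Y1 gives: wrap(node(A,q(M),wrap(X1))) = wrap(node(X1,q(q(U)),wrap(U))).
Bind X2 := wrap(Y2); substituting into the one remaining equation that mentions X2 gives: node(1,wrap(Y2),1) = P.
Bind P := node(1,wrap(Y2),1); no other remaining equation mentions P.
Decompose wrap/1: node(A,q(M),wrap(X1)) = node(X1,q(q(U)),wrap(U)).
Decompose node/3: A = X1,  q(M) = q(q(U)),  wrap(X1) = wrap(U).
Bind A := X1; substituting into the one remaining equation that mentions A gives: wrap(node(node(Y2,unit,X1),wrap(1),node(true,unit,1))) = wrap(node(node(true,unit,wrap(wrap(true))),wrap(1),node(true,unit,1))).
Decompose q/1: M = q(U).
Bind M := q(U); no other remaining equation mentions M.
Decompose wrap/1: X1 = U.
Bind X1 := U; substituting into the remaining equation gives: wrap(node(node(Y2,unit,U),wrap(1),node(true,unit,1))) = wrap(node(node(true,unit,wrap(wrap(true))),wrap(1),node(true,unit,1))). Substituting into the earlier bindings gives Y1 := U, A := U.
Decompose wrap/1: node(node(Y2,unit,U),wrap(1),node(true,unit,1)) = node(node(true,unit,wrap(wrap(true))),wrap(1),node(true,unit,1)).
Decompose node/3: node(Y2,unit,U) = node(true,unit,wrap(wrap(true))),  wrap(1) = wrap(1),  node(true,unit,1) = node(true,unit,1).
Decompose node/3: Y2 = true,  unit = unit,  U = wrap(wrap(true)).
Bind Y2 := true; no other remaining equation mentions Y2. Substituting into the earlier bindings gives X2 := wrap(true), P := node(1,wrap(true),1).
Delete trivial equation unit = unit.
Bind U := wrap(wrap(true)); no other remaining equation mentions U. Substituting into the earlier bindings gives Y1 := wrap(wrap(true)), A := wrap(wrap(true)), M := q(wrap(wrap(true))), X1 := wrap(wrap(true)).
Delete trivial equation wrap(1) = wrap(1).
Delete trivial equation node(true,unit,1) = node(true,unit,1).
MGU = { Y1 = wrap(wrap(true)), X2 = wrap(true), P = node(1,wrap(true),1), A = wrap(wrap(true)), M = q(wrap(wrap(true))), X1 = wrap(wrap(true)), Y2 = true, U = wrap(wrap(true)) }, so P = node(1,wrap(true),1).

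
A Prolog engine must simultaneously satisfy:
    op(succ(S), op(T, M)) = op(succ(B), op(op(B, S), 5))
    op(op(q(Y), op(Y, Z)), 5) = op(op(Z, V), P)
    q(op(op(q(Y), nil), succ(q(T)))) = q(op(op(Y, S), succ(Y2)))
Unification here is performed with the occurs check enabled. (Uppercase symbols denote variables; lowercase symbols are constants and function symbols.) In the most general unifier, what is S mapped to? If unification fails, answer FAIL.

FAIL

Decompose op/2: succ(S) = succ(B),  op(T, M) = op(op(B, S), 5).
Decompose succ/1: S = B.
Bind S := B; substituting into the 2 remaining equations that mention S gives: op(T, M) = op(op(B, B), 5),  q(op(op(q(Y), nil), succ(q(T)))) = q(op(op(Y, B), succ(Y2))).
Decompose op/2: T = op(B, B),  M = 5.
Bind T := op(B, B); substituting into the one remaining equation that mentions T gives: q(op(op(q(Y), nil), succ(q(op(B, B))))) = q(op(op(Y, B), succ(Y2))).
Bind M := 5; no other remaining equation mentions M.
Decompose op/2: op(q(Y), op(Y, Z)) = op(Z, V),  5 = P.
Decompose op/2: q(Y) = Z,  op(Y, Z) = V.
Bind Z := q(Y); substituting into the one remaining equation that mentions Z gives: op(Y, q(Y)) = V.
Bind V := op(Y, q(Y)); no other remaining equation mentions V.
Bind P := 5; no other remaining equation mentions P.
Decompose q/1: op(op(q(Y), nil), succ(q(op(B, B)))) = op(op(Y, B), succ(Y2)).
Decompose op/2: op(q(Y), nil) = op(Y, B),  succ(q(op(B, B))) = succ(Y2).
Decompose op/2: q(Y) = Y,  nil = B.
Occurs check fails: Y occurs in q(Y); the equation Y = q(Y) has no finite solution.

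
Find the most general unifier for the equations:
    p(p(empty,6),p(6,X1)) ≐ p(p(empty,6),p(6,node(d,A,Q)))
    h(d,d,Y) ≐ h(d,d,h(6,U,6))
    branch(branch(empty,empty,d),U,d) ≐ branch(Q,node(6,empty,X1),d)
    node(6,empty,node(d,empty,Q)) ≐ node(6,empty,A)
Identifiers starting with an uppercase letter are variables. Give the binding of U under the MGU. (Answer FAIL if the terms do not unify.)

Decompose p/2: p(empty,6) ≐ p(empty,6),  p(6,X1) ≐ p(6,node(d,A,Q)).
Delete trivial equation p(empty,6) ≐ p(empty,6).
Decompose p/2: 6 ≐ 6,  X1 ≐ node(d,A,Q).
Delete trivial equation 6 ≐ 6.
Bind X1 := node(d,A,Q); substituting into the one remaining equation that mentions X1 gives: branch(branch(empty,empty,d),U,d) ≐ branch(Q,node(6,empty,node(d,A,Q)),d).
Decompose h/3: d ≐ d,  d ≐ d,  Y ≐ h(6,U,6).
Delete trivial equation d ≐ d.
Delete trivial equation d ≐ d.
Bind Y := h(6,U,6); no other remaining equation mentions Y.
Decompose branch/3: branch(empty,empty,d) ≐ Q,  U ≐ node(6,empty,node(d,A,Q)),  d ≐ d.
Bind Q := branch(empty,empty,d); substituting into the 2 remaining equations that mention Q gives: U ≐ node(6,empty,node(d,A,branch(empty,empty,d))),  node(6,empty,node(d,empty,branch(empty,empty,d))) ≐ node(6,empty,A). Substituting into the earlier binding gives X1 := node(d,A,branch(empty,empty,d)).
Bind U := node(6,empty,node(d,A,branch(empty,empty,d))); no other remaining equation mentions U. Substituting into the earlier binding gives Y := h(6,node(6,empty,node(d,A,branch(empty,empty,d))),6).
Delete trivial equation d ≐ d.
Decompose node/3: 6 ≐ 6,  empty ≐ empty,  node(d,empty,branch(empty,empty,d)) ≐ A.
Delete trivial equation 6 ≐ 6.
Delete trivial equation empty ≐ empty.
Bind A := node(d,empty,branch(empty,empty,d)). Substituting into the earlier bindings gives X1 := node(d,node(d,empty,branch(empty,empty,d)),branch(empty,empty,d)), Y := h(6,node(6,empty,node(d,node(d,empty,branch(empty,empty,d)),branch(empty,empty,d))),6), U := node(6,empty,node(d,node(d,empty,branch(empty,empty,d)),branch(empty,empty,d))).
MGU = { X1 := node(d,node(d,empty,branch(empty,empty,d)),branch(empty,empty,d)), Y := h(6,node(6,empty,node(d,node(d,empty,branch(empty,empty,d)),branch(empty,empty,d))),6), Q := branch(empty,empty,d), U := node(6,empty,node(d,node(d,empty,branch(empty,empty,d)),branch(empty,empty,d))), A := node(d,empty,branch(empty,empty,d)) }, so U := node(6,empty,node(d,node(d,empty,branch(empty,empty,d)),branch(empty,empty,d))).

node(6,empty,node(d,node(d,empty,branch(empty,empty,d)),branch(empty,empty,d)))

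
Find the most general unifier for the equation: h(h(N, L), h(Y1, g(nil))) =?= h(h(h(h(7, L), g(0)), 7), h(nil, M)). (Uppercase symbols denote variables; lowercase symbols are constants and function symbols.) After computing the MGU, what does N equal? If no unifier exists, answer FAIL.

h(h(7, 7), g(0))

Decompose h/2: h(N, L) =?= h(h(h(7, L), g(0)), 7),  h(Y1, g(nil)) =?= h(nil, M).
Decompose h/2: N =?= h(h(7, L), g(0)),  L =?= 7.
Bind N := h(h(7, L), g(0)); no other remaining equation mentions N.
Bind L := 7; no other remaining equation mentions L. Substituting into the earlier binding gives N := h(h(7, 7), g(0)).
Decompose h/2: Y1 =?= nil,  g(nil) =?= M.
Bind Y1 := nil; no other remaining equation mentions Y1.
Bind M := g(nil).
MGU = { N ↦ h(h(7, 7), g(0)), L ↦ 7, Y1 ↦ nil, M ↦ g(nil) }, so N ↦ h(h(7, 7), g(0)).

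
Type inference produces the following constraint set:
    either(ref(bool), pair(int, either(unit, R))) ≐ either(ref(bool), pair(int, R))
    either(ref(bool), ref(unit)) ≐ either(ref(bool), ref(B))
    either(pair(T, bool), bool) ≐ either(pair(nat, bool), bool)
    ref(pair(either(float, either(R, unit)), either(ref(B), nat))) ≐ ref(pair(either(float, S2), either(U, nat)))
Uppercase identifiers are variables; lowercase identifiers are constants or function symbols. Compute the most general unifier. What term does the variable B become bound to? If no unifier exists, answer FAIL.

FAIL

Decompose either/2: ref(bool) ≐ ref(bool),  pair(int, either(unit, R)) ≐ pair(int, R).
Delete trivial equation ref(bool) ≐ ref(bool).
Decompose pair/2: int ≐ int,  either(unit, R) ≐ R.
Delete trivial equation int ≐ int.
Occurs check fails: R occurs in either(unit, R); the equation R ≐ either(unit, R) has no finite solution.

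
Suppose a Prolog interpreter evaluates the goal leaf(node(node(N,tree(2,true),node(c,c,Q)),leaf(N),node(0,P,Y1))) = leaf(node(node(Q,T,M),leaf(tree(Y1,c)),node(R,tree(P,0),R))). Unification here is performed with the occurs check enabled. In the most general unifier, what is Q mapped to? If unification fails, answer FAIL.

Decompose leaf/1: node(node(N,tree(2,true),node(c,c,Q)),leaf(N),node(0,P,Y1)) = node(node(Q,T,M),leaf(tree(Y1,c)),node(R,tree(P,0),R)).
Decompose node/3: node(N,tree(2,true),node(c,c,Q)) = node(Q,T,M),  leaf(N) = leaf(tree(Y1,c)),  node(0,P,Y1) = node(R,tree(P,0),R).
Decompose node/3: N = Q,  tree(2,true) = T,  node(c,c,Q) = M.
Bind N := Q; substituting into the one remaining equation that mentions N gives: leaf(Q) = leaf(tree(Y1,c)).
Bind T := tree(2,true); no other remaining equation mentions T.
Bind M := node(c,c,Q); no other remaining equation mentions M.
Decompose leaf/1: Q = tree(Y1,c).
Bind Q := tree(Y1,c); no other remaining equation mentions Q. Substituting into the earlier bindings gives N := tree(Y1,c), M := node(c,c,tree(Y1,c)).
Decompose node/3: 0 = R,  P = tree(P,0),  Y1 = R.
Bind R := 0; substituting into the one remaining equation that mentions R gives: Y1 = 0.
Occurs check fails: P occurs in tree(P,0); the equation P = tree(P,0) has no finite solution.

FAIL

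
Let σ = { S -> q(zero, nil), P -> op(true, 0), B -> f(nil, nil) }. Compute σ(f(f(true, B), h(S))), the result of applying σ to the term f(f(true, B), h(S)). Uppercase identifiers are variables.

f(f(true, f(nil, nil)), h(q(zero, nil)))

Replace each occurrence of S with q(zero, nil).
Replace each occurrence of B with f(nil, nil).
Result: f(f(true, f(nil, nil)), h(q(zero, nil))).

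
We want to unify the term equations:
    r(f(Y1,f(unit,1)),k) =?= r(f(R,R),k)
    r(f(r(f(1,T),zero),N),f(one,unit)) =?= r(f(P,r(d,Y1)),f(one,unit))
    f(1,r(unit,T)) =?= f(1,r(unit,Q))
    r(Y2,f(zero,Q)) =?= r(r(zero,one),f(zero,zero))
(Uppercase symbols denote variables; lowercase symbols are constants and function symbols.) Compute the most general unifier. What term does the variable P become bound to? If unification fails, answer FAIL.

r(f(1,zero),zero)

Decompose r/2: f(Y1,f(unit,1)) =?= f(R,R),  k =?= k.
Decompose f/2: Y1 =?= R,  f(unit,1) =?= R.
Bind Y1 := R; substituting into the one remaining equation that mentions Y1 gives: r(f(r(f(1,T),zero),N),f(one,unit)) =?= r(f(P,r(d,R)),f(one,unit)).
Bind R := f(unit,1); substituting into the one remaining equation that mentions R gives: r(f(r(f(1,T),zero),N),f(one,unit)) =?= r(f(P,r(d,f(unit,1))),f(one,unit)). Substituting into the earlier binding gives Y1 := f(unit,1).
Delete trivial equation k =?= k.
Decompose r/2: f(r(f(1,T),zero),N) =?= f(P,r(d,f(unit,1))),  f(one,unit) =?= f(one,unit).
Decompose f/2: r(f(1,T),zero) =?= P,  N =?= r(d,f(unit,1)).
Bind P := r(f(1,T),zero); no other remaining equation mentions P.
Bind N := r(d,f(unit,1)); no other remaining equation mentions N.
Delete trivial equation f(one,unit) =?= f(one,unit).
Decompose f/2: 1 =?= 1,  r(unit,T) =?= r(unit,Q).
Delete trivial equation 1 =?= 1.
Decompose r/2: unit =?= unit,  T =?= Q.
Delete trivial equation unit =?= unit.
Bind T := Q; no other remaining equation mentions T. Substituting into the earlier binding gives P := r(f(1,Q),zero).
Decompose r/2: Y2 =?= r(zero,one),  f(zero,Q) =?= f(zero,zero).
Bind Y2 := r(zero,one); no other remaining equation mentions Y2.
Decompose f/2: zero =?= zero,  Q =?= zero.
Delete trivial equation zero =?= zero.
Bind Q := zero. Substituting into the earlier bindings gives P := r(f(1,zero),zero), T := zero.
MGU = { Y1 ↦ f(unit,1), R ↦ f(unit,1), P ↦ r(f(1,zero),zero), N ↦ r(d,f(unit,1)), T ↦ zero, Y2 ↦ r(zero,one), Q ↦ zero }, so P ↦ r(f(1,zero),zero).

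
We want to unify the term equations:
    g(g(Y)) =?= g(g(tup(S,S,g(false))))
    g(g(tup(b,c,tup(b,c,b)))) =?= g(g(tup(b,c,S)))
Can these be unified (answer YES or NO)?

Decompose g/1: g(Y) =?= g(tup(S,S,g(false))).
Decompose g/1: Y =?= tup(S,S,g(false)).
Bind Y := tup(S,S,g(false)); no other remaining equation mentions Y.
Decompose g/1: g(tup(b,c,tup(b,c,b))) =?= g(tup(b,c,S)).
Decompose g/1: tup(b,c,tup(b,c,b)) =?= tup(b,c,S).
Decompose tup/3: b =?= b,  c =?= c,  tup(b,c,b) =?= S.
Delete trivial equation b =?= b.
Delete trivial equation c =?= c.
Bind S := tup(b,c,b). Substituting into the earlier binding gives Y := tup(tup(b,c,b),tup(b,c,b),g(false)).
No equations remain and no clash or occurs-check failure arose, so a unifier exists.

YES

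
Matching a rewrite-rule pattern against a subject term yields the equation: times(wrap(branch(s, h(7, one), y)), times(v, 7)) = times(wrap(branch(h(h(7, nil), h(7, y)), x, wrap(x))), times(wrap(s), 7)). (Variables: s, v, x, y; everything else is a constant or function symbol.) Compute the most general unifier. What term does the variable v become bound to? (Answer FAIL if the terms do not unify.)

Decompose times/2: wrap(branch(s, h(7, one), y)) = wrap(branch(h(h(7, nil), h(7, y)), x, wrap(x))),  times(v, 7) = times(wrap(s), 7).
Decompose wrap/1: branch(s, h(7, one), y) = branch(h(h(7, nil), h(7, y)), x, wrap(x)).
Decompose branch/3: s = h(h(7, nil), h(7, y)),  h(7, one) = x,  y = wrap(x).
Bind s := h(h(7, nil), h(7, y)); substituting into the one remaining equation that mentions s gives: times(v, 7) = times(wrap(h(h(7, nil), h(7, y))), 7).
Bind x := h(7, one); substituting into the one remaining equation that mentions x gives: y = wrap(h(7, one)).
Bind y := wrap(h(7, one)); substituting into the remaining equation gives: times(v, 7) = times(wrap(h(h(7, nil), h(7, wrap(h(7, one))))), 7). Substituting into the earlier binding gives s := h(h(7, nil), h(7, wrap(h(7, one)))).
Decompose times/2: v = wrap(h(h(7, nil), h(7, wrap(h(7, one))))),  7 = 7.
Bind v := wrap(h(h(7, nil), h(7, wrap(h(7, one))))); no other remaining equation mentions v.
Delete trivial equation 7 = 7.
MGU = { s := h(h(7, nil), h(7, wrap(h(7, one)))), x := h(7, one), y := wrap(h(7, one)), v := wrap(h(h(7, nil), h(7, wrap(h(7, one))))) }, so v := wrap(h(h(7, nil), h(7, wrap(h(7, one))))).

wrap(h(h(7, nil), h(7, wrap(h(7, one)))))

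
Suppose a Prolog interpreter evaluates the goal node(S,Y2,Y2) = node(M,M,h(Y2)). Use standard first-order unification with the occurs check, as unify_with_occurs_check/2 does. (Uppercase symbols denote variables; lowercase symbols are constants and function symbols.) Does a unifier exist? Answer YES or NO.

NO

Decompose node/3: S = M,  Y2 = M,  Y2 = h(Y2).
Bind S := M; no other remaining equation mentions S.
Bind Y2 := M; substituting into the remaining equation gives: M = h(M).
Occurs check fails: M occurs in h(M); the equation M = h(M) has no finite solution.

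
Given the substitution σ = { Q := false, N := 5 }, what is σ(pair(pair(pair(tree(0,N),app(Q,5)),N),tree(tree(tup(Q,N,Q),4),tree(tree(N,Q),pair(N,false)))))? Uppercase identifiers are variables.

Replace each occurrence of Q with false.
Replace each occurrence of N with 5.
Result: pair(pair(pair(tree(0,5),app(false,5)),5),tree(tree(tup(false,5,false),4),tree(tree(5,false),pair(5,false)))).

pair(pair(pair(tree(0,5),app(false,5)),5),tree(tree(tup(false,5,false),4),tree(tree(5,false),pair(5,false))))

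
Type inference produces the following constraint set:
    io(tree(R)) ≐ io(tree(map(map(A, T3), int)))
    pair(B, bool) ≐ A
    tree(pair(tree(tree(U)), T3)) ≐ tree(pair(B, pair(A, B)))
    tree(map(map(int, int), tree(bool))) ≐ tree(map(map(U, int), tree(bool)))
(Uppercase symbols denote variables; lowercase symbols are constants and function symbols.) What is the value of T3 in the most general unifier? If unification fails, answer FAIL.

pair(pair(tree(tree(int)), bool), tree(tree(int)))

Decompose io/1: tree(R) ≐ tree(map(map(A, T3), int)).
Decompose tree/1: R ≐ map(map(A, T3), int).
Bind R := map(map(A, T3), int); no other remaining equation mentions R.
Bind A := pair(B, bool); substituting into the one remaining equation that mentions A gives: tree(pair(tree(tree(U)), T3)) ≐ tree(pair(B, pair(pair(B, bool), B))). Substituting into the earlier binding gives R := map(map(pair(B, bool), T3), int).
Decompose tree/1: pair(tree(tree(U)), T3) ≐ pair(B, pair(pair(B, bool), B)).
Decompose pair/2: tree(tree(U)) ≐ B,  T3 ≐ pair(pair(B, bool), B).
Bind B := tree(tree(U)); substituting into the one remaining equation that mentions B gives: T3 ≐ pair(pair(tree(tree(U)), bool), tree(tree(U))). Substituting into the earlier bindings gives R := map(map(pair(tree(tree(U)), bool), T3), int), A := pair(tree(tree(U)), bool).
Bind T3 := pair(pair(tree(tree(U)), bool), tree(tree(U))); no other remaining equation mentions T3. Substituting into the earlier binding gives R := map(map(pair(tree(tree(U)), bool), pair(pair(tree(tree(U)), bool), tree(tree(U)))), int).
Decompose tree/1: map(map(int, int), tree(bool)) ≐ map(map(U, int), tree(bool)).
Decompose map/2: map(int, int) ≐ map(U, int),  tree(bool) ≐ tree(bool).
Decompose map/2: int ≐ U,  int ≐ int.
Bind U := int; no other remaining equation mentions U. Substituting into the earlier bindings gives R := map(map(pair(tree(tree(int)), bool), pair(pair(tree(tree(int)), bool), tree(tree(int)))), int), A := pair(tree(tree(int)), bool), B := tree(tree(int)), T3 := pair(pair(tree(tree(int)), bool), tree(tree(int))).
Delete trivial equation int ≐ int.
Delete trivial equation tree(bool) ≐ tree(bool).
MGU = { R -> map(map(pair(tree(tree(int)), bool), pair(pair(tree(tree(int)), bool), tree(tree(int)))), int), A -> pair(tree(tree(int)), bool), B -> tree(tree(int)), T3 -> pair(pair(tree(tree(int)), bool), tree(tree(int))), U -> int }, so T3 -> pair(pair(tree(tree(int)), bool), tree(tree(int))).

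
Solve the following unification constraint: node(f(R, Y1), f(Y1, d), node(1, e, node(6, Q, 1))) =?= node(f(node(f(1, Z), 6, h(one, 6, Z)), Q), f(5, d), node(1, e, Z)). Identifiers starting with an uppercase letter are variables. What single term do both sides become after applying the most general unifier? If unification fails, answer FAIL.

Decompose node/3: f(R, Y1) =?= f(node(f(1, Z), 6, h(one, 6, Z)), Q),  f(Y1, d) =?= f(5, d),  node(1, e, node(6, Q, 1)) =?= node(1, e, Z).
Decompose f/2: R =?= node(f(1, Z), 6, h(one, 6, Z)),  Y1 =?= Q.
Bind R := node(f(1, Z), 6, h(one, 6, Z)); no other remaining equation mentions R.
Bind Y1 := Q; substituting into the one remaining equation that mentions Y1 gives: f(Q, d) =?= f(5, d).
Decompose f/2: Q =?= 5,  d =?= d.
Bind Q := 5; substituting into the one remaining equation that mentions Q gives: node(1, e, node(6, 5, 1)) =?= node(1, e, Z). Substituting into the earlier binding gives Y1 := 5.
Delete trivial equation d =?= d.
Decompose node/3: 1 =?= 1,  e =?= e,  node(6, 5, 1) =?= Z.
Delete trivial equation 1 =?= 1.
Delete trivial equation e =?= e.
Bind Z := node(6, 5, 1). Substituting into the earlier binding gives R := node(f(1, node(6, 5, 1)), 6, h(one, 6, node(6, 5, 1))).
Applying the MGU to either side gives node(f(node(f(1, node(6, 5, 1)), 6, h(one, 6, node(6, 5, 1))), 5), f(5, d), node(1, e, node(6, 5, 1))).

node(f(node(f(1, node(6, 5, 1)), 6, h(one, 6, node(6, 5, 1))), 5), f(5, d), node(1, e, node(6, 5, 1)))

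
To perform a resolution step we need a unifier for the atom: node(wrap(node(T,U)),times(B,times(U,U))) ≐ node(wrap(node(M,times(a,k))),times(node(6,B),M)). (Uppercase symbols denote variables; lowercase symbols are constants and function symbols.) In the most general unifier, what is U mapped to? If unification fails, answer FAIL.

FAIL

Decompose node/2: wrap(node(T,U)) ≐ wrap(node(M,times(a,k))),  times(B,times(U,U)) ≐ times(node(6,B),M).
Decompose wrap/1: node(T,U) ≐ node(M,times(a,k)).
Decompose node/2: T ≐ M,  U ≐ times(a,k).
Bind T := M; no other remaining equation mentions T.
Bind U := times(a,k); substituting into the remaining equation gives: times(B,times(times(a,k),times(a,k))) ≐ times(node(6,B),M).
Decompose times/2: B ≐ node(6,B),  times(times(a,k),times(a,k)) ≐ M.
Occurs check fails: B occurs in node(6,B); the equation B ≐ node(6,B) has no finite solution.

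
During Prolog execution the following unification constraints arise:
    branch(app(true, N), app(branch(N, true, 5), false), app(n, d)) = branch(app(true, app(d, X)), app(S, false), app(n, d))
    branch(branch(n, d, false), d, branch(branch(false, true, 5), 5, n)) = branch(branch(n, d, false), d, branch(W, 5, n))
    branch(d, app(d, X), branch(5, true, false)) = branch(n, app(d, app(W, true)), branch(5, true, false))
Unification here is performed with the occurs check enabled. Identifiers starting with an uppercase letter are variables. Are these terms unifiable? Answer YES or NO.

Decompose branch/3: app(true, N) = app(true, app(d, X)),  app(branch(N, true, 5), false) = app(S, false),  app(n, d) = app(n, d).
Decompose app/2: true = true,  N = app(d, X).
Delete trivial equation true = true.
Bind N := app(d, X); substituting into the one remaining equation that mentions N gives: app(branch(app(d, X), true, 5), false) = app(S, false).
Decompose app/2: branch(app(d, X), true, 5) = S,  false = false.
Bind S := branch(app(d, X), true, 5); no other remaining equation mentions S.
Delete trivial equation false = false.
Delete trivial equation app(n, d) = app(n, d).
Decompose branch/3: branch(n, d, false) = branch(n, d, false),  d = d,  branch(branch(false, true, 5), 5, n) = branch(W, 5, n).
Delete trivial equation branch(n, d, false) = branch(n, d, false).
Delete trivial equation d = d.
Decompose branch/3: branch(false, true, 5) = W,  5 = 5,  n = n.
Bind W := branch(false, true, 5); substituting into the one remaining equation that mentions W gives: branch(d, app(d, X), branch(5, true, false)) = branch(n, app(d, app(branch(false, true, 5), true)), branch(5, true, false)).
Delete trivial equation 5 = 5.
Delete trivial equation n = n.
Decompose branch/3: d = n,  app(d, X) = app(d, app(branch(false, true, 5), true)),  branch(5, true, false) = branch(5, true, false).
Clash: constants d and n differ; no unifier exists.

NO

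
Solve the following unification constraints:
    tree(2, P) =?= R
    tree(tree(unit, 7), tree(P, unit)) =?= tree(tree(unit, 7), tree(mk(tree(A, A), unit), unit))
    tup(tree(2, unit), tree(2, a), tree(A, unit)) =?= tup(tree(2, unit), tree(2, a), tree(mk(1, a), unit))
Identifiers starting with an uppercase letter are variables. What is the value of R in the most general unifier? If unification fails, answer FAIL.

tree(2, mk(tree(mk(1, a), mk(1, a)), unit))

Bind R := tree(2, P); no other remaining equation mentions R.
Decompose tree/2: tree(unit, 7) =?= tree(unit, 7),  tree(P, unit) =?= tree(mk(tree(A, A), unit), unit).
Delete trivial equation tree(unit, 7) =?= tree(unit, 7).
Decompose tree/2: P =?= mk(tree(A, A), unit),  unit =?= unit.
Bind P := mk(tree(A, A), unit); no other remaining equation mentions P. Substituting into the earlier binding gives R := tree(2, mk(tree(A, A), unit)).
Delete trivial equation unit =?= unit.
Decompose tup/3: tree(2, unit) =?= tree(2, unit),  tree(2, a) =?= tree(2, a),  tree(A, unit) =?= tree(mk(1, a), unit).
Delete trivial equation tree(2, unit) =?= tree(2, unit).
Delete trivial equation tree(2, a) =?= tree(2, a).
Decompose tree/2: A =?= mk(1, a),  unit =?= unit.
Bind A := mk(1, a); no other remaining equation mentions A. Substituting into the earlier bindings gives R := tree(2, mk(tree(mk(1, a), mk(1, a)), unit)), P := mk(tree(mk(1, a), mk(1, a)), unit).
Delete trivial equation unit =?= unit.
MGU = { R := tree(2, mk(tree(mk(1, a), mk(1, a)), unit)), P := mk(tree(mk(1, a), mk(1, a)), unit), A := mk(1, a) }, so R := tree(2, mk(tree(mk(1, a), mk(1, a)), unit)).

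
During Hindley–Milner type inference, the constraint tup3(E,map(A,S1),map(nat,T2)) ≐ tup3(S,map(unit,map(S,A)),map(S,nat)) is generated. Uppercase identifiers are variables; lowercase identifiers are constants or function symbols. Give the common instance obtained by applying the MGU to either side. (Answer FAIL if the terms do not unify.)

tup3(nat,map(unit,map(nat,unit)),map(nat,nat))

Decompose tup3/3: E ≐ S,  map(A,S1) ≐ map(unit,map(S,A)),  map(nat,T2) ≐ map(S,nat).
Bind E := S; no other remaining equation mentions E.
Decompose map/2: A ≐ unit,  S1 ≐ map(S,A).
Bind A := unit; substituting into the one remaining equation that mentions A gives: S1 ≐ map(S,unit).
Bind S1 := map(S,unit); no other remaining equation mentions S1.
Decompose map/2: nat ≐ S,  T2 ≐ nat.
Bind S := nat; no other remaining equation mentions S. Substituting into the earlier bindings gives E := nat, S1 := map(nat,unit).
Bind T2 := nat.
Applying the MGU to either side gives tup3(nat,map(unit,map(nat,unit)),map(nat,nat)).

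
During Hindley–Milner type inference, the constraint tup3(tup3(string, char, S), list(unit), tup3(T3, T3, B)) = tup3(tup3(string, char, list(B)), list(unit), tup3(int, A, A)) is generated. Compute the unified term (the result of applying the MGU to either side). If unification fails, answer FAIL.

Decompose tup3/3: tup3(string, char, S) = tup3(string, char, list(B)),  list(unit) = list(unit),  tup3(T3, T3, B) = tup3(int, A, A).
Decompose tup3/3: string = string,  char = char,  S = list(B).
Delete trivial equation string = string.
Delete trivial equation char = char.
Bind S := list(B); no other remaining equation mentions S.
Delete trivial equation list(unit) = list(unit).
Decompose tup3/3: T3 = int,  T3 = A,  B = A.
Bind T3 := int; substituting into the one remaining equation that mentions T3 gives: int = A.
Bind A := int; substituting into the remaining equation gives: B = int.
Bind B := int. Substituting into the earlier binding gives S := list(int).
Applying the MGU to either side gives tup3(tup3(string, char, list(int)), list(unit), tup3(int, int, int)).

tup3(tup3(string, char, list(int)), list(unit), tup3(int, int, int))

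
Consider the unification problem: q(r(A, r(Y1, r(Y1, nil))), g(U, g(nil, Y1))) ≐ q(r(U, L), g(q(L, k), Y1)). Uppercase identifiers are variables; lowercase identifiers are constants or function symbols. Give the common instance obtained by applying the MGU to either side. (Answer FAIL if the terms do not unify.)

Decompose q/2: r(A, r(Y1, r(Y1, nil))) ≐ r(U, L),  g(U, g(nil, Y1)) ≐ g(q(L, k), Y1).
Decompose r/2: A ≐ U,  r(Y1, r(Y1, nil)) ≐ L.
Bind A := U; no other remaining equation mentions A.
Bind L := r(Y1, r(Y1, nil)); substituting into the remaining equation gives: g(U, g(nil, Y1)) ≐ g(q(r(Y1, r(Y1, nil)), k), Y1).
Decompose g/2: U ≐ q(r(Y1, r(Y1, nil)), k),  g(nil, Y1) ≐ Y1.
Bind U := q(r(Y1, r(Y1, nil)), k); no other remaining equation mentions U. Substituting into the earlier binding gives A := q(r(Y1, r(Y1, nil)), k).
Occurs check fails: Y1 occurs in g(nil, Y1); the equation Y1 ≐ g(nil, Y1) has no finite solution.

FAIL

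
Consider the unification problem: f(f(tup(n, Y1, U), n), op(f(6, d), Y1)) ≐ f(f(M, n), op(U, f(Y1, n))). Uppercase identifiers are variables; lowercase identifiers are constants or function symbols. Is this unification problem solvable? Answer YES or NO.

NO

Decompose f/2: f(tup(n, Y1, U), n) ≐ f(M, n),  op(f(6, d), Y1) ≐ op(U, f(Y1, n)).
Decompose f/2: tup(n, Y1, U) ≐ M,  n ≐ n.
Bind M := tup(n, Y1, U); no other remaining equation mentions M.
Delete trivial equation n ≐ n.
Decompose op/2: f(6, d) ≐ U,  Y1 ≐ f(Y1, n).
Bind U := f(6, d); no other remaining equation mentions U. Substituting into the earlier binding gives M := tup(n, Y1, f(6, d)).
Occurs check fails: Y1 occurs in f(Y1, n); the equation Y1 ≐ f(Y1, n) has no finite solution.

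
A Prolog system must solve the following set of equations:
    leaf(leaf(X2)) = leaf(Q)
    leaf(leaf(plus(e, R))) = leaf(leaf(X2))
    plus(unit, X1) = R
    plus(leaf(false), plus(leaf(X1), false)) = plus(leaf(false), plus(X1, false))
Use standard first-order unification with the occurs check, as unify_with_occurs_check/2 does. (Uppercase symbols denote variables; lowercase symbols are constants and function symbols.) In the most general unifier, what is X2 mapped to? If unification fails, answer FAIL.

FAIL

Decompose leaf/1: leaf(X2) = Q.
Bind Q := leaf(X2); no other remaining equation mentions Q.
Decompose leaf/1: leaf(plus(e, R)) = leaf(X2).
Decompose leaf/1: plus(e, R) = X2.
Bind X2 := plus(e, R); no other remaining equation mentions X2. Substituting into the earlier binding gives Q := leaf(plus(e, R)).
Bind R := plus(unit, X1); no other remaining equation mentions R. Substituting into the earlier bindings gives Q := leaf(plus(e, plus(unit, X1))), X2 := plus(e, plus(unit, X1)).
Decompose plus/2: leaf(false) = leaf(false),  plus(leaf(X1), false) = plus(X1, false).
Delete trivial equation leaf(false) = leaf(false).
Decompose plus/2: leaf(X1) = X1,  false = false.
Occurs check fails: X1 occurs in leaf(X1); the equation X1 = leaf(X1) has no finite solution.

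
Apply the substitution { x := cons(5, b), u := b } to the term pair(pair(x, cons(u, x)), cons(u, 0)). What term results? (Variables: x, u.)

Replace each occurrence of x with cons(5, b).
Replace each occurrence of u with b.
Result: pair(pair(cons(5, b), cons(b, cons(5, b))), cons(b, 0)).

pair(pair(cons(5, b), cons(b, cons(5, b))), cons(b, 0))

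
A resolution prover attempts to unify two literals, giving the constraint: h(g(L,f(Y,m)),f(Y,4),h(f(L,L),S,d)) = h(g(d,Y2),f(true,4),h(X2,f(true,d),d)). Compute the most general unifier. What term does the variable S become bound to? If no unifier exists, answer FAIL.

f(true,d)

Decompose h/3: g(L,f(Y,m)) = g(d,Y2),  f(Y,4) = f(true,4),  h(f(L,L),S,d) = h(X2,f(true,d),d).
Decompose g/2: L = d,  f(Y,m) = Y2.
Bind L := d; substituting into the one remaining equation that mentions L gives: h(f(d,d),S,d) = h(X2,f(true,d),d).
Bind Y2 := f(Y,m); no other remaining equation mentions Y2.
Decompose f/2: Y = true,  4 = 4.
Bind Y := true; no other remaining equation mentions Y. Substituting into the earlier binding gives Y2 := f(true,m).
Delete trivial equation 4 = 4.
Decompose h/3: f(d,d) = X2,  S = f(true,d),  d = d.
Bind X2 := f(d,d); no other remaining equation mentions X2.
Bind S := f(true,d); no other remaining equation mentions S.
Delete trivial equation d = d.
MGU = { L := d, Y2 := f(true,m), Y := true, X2 := f(d,d), S := f(true,d) }, so S := f(true,d).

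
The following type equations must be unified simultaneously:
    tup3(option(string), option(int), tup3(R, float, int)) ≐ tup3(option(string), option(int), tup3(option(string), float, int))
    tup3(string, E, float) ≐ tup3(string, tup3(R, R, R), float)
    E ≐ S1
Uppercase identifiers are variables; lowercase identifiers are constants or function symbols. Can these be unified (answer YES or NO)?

Decompose tup3/3: option(string) ≐ option(string),  option(int) ≐ option(int),  tup3(R, float, int) ≐ tup3(option(string), float, int).
Delete trivial equation option(string) ≐ option(string).
Delete trivial equation option(int) ≐ option(int).
Decompose tup3/3: R ≐ option(string),  float ≐ float,  int ≐ int.
Bind R := option(string); substituting into the one remaining equation that mentions R gives: tup3(string, E, float) ≐ tup3(string, tup3(option(string), option(string), option(string)), float).
Delete trivial equation float ≐ float.
Delete trivial equation int ≐ int.
Decompose tup3/3: string ≐ string,  E ≐ tup3(option(string), option(string), option(string)),  float ≐ float.
Delete trivial equation string ≐ string.
Bind E := tup3(option(string), option(string), option(string)); substituting into the one remaining equation that mentions E gives: tup3(option(string), option(string), option(string)) ≐ S1.
Delete trivial equation float ≐ float.
Bind S1 := tup3(option(string), option(string), option(string)).
No equations remain and no clash or occurs-check failure arose, so a unifier exists.

YES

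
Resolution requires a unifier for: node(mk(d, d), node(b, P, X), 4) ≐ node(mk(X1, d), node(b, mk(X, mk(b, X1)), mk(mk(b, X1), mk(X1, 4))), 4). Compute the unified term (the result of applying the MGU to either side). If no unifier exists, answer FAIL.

Decompose node/3: mk(d, d) ≐ mk(X1, d),  node(b, P, X) ≐ node(b, mk(X, mk(b, X1)), mk(mk(b, X1), mk(X1, 4))),  4 ≐ 4.
Decompose mk/2: d ≐ X1,  d ≐ d.
Bind X1 := d; substituting into the one remaining equation that mentions X1 gives: node(b, P, X) ≐ node(b, mk(X, mk(b, d)), mk(mk(b, d), mk(d, 4))).
Delete trivial equation d ≐ d.
Decompose node/3: b ≐ b,  P ≐ mk(X, mk(b, d)),  X ≐ mk(mk(b, d), mk(d, 4)).
Delete trivial equation b ≐ b.
Bind P := mk(X, mk(b, d)); no other remaining equation mentions P.
Bind X := mk(mk(b, d), mk(d, 4)); no other remaining equation mentions X. Substituting into the earlier binding gives P := mk(mk(mk(b, d), mk(d, 4)), mk(b, d)).
Delete trivial equation 4 ≐ 4.
Applying the MGU to either side gives node(mk(d, d), node(b, mk(mk(mk(b, d), mk(d, 4)), mk(b, d)), mk(mk(b, d), mk(d, 4))), 4).

node(mk(d, d), node(b, mk(mk(mk(b, d), mk(d, 4)), mk(b, d)), mk(mk(b, d), mk(d, 4))), 4)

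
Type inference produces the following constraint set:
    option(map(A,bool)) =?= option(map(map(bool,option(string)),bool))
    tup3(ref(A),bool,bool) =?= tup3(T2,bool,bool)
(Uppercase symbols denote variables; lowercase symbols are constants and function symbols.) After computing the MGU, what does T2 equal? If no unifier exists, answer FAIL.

Decompose option/1: map(A,bool) =?= map(map(bool,option(string)),bool).
Decompose map/2: A =?= map(bool,option(string)),  bool =?= bool.
Bind A := map(bool,option(string)); substituting into the one remaining equation that mentions A gives: tup3(ref(map(bool,option(string))),bool,bool) =?= tup3(T2,bool,bool).
Delete trivial equation bool =?= bool.
Decompose tup3/3: ref(map(bool,option(string))) =?= T2,  bool =?= bool,  bool =?= bool.
Bind T2 := ref(map(bool,option(string))); no other remaining equation mentions T2.
Delete trivial equation bool =?= bool.
Delete trivial equation bool =?= bool.
MGU = { A -> map(bool,option(string)), T2 -> ref(map(bool,option(string))) }, so T2 -> ref(map(bool,option(string))).

ref(map(bool,option(string)))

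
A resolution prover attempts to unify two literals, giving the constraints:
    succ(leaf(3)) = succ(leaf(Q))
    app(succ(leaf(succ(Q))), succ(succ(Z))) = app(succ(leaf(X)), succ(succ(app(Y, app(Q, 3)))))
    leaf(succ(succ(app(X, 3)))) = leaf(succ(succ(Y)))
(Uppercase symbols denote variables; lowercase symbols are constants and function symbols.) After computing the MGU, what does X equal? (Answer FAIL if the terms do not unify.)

succ(3)

Decompose succ/1: leaf(3) = leaf(Q).
Decompose leaf/1: 3 = Q.
Bind Q := 3; substituting into the one remaining equation that mentions Q gives: app(succ(leaf(succ(3))), succ(succ(Z))) = app(succ(leaf(X)), succ(succ(app(Y, app(3, 3))))).
Decompose app/2: succ(leaf(succ(3))) = succ(leaf(X)),  succ(succ(Z)) = succ(succ(app(Y, app(3, 3)))).
Decompose succ/1: leaf(succ(3)) = leaf(X).
Decompose leaf/1: succ(3) = X.
Bind X := succ(3); substituting into the one remaining equation that mentions X gives: leaf(succ(succ(app(succ(3), 3)))) = leaf(succ(succ(Y))).
Decompose succ/1: succ(Z) = succ(app(Y, app(3, 3))).
Decompose succ/1: Z = app(Y, app(3, 3)).
Bind Z := app(Y, app(3, 3)); no other remaining equation mentions Z.
Decompose leaf/1: succ(succ(app(succ(3), 3))) = succ(succ(Y)).
Decompose succ/1: succ(app(succ(3), 3)) = succ(Y).
Decompose succ/1: app(succ(3), 3) = Y.
Bind Y := app(succ(3), 3). Substituting into the earlier binding gives Z := app(app(succ(3), 3), app(3, 3)).
MGU = { Q ↦ 3, X ↦ succ(3), Z ↦ app(app(succ(3), 3), app(3, 3)), Y ↦ app(succ(3), 3) }, so X ↦ succ(3).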